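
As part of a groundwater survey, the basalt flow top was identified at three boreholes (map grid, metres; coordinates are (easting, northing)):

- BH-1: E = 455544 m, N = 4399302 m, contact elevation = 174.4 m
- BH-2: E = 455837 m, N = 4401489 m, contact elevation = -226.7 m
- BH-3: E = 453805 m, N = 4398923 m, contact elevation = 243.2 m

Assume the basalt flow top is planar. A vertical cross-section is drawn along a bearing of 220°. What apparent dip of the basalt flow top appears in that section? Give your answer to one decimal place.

8.0°

Two edge vectors: BH-1→BH-2 = (293, 2187, -401.1), BH-1→BH-3 = (-1739, -379, 68.8).
Normal n = (BH-1→BH-2) × (BH-1→BH-3) = (-1551.3, 677354.5, 3692146).
So ∂z/∂E = −n_x/n_z = 0.00042 and ∂z/∂N = −n_y/n_z = −0.18346.
Unit vector along 220° is (sin 220°, cos 220°) = (-0.6428, -0.7660).
Slope in that direction = a·(-0.6428) + b·(-0.7660) = 0.14027.
Apparent dip = arctan|0.14027| = 8.0° (true dip is 10.4°, so apparent ≤ true as expected).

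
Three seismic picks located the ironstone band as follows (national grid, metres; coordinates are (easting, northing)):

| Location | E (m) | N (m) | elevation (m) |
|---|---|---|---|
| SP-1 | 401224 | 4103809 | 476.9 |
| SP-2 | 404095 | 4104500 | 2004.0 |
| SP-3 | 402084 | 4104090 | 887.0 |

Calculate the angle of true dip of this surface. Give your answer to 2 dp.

Two edge vectors: SP-1→SP-2 = (2871, 691, 1527.1), SP-1→SP-3 = (860, 281, 410.1).
Normal n = (SP-1→SP-2) × (SP-1→SP-3) = (-145736, 135908.9, 212491).
So ∂z/∂E = −n_x/n_z = 0.68585 and ∂z/∂N = −n_y/n_z = −0.63960.
Gradient magnitude |∇z| = √(a² + b²) = √(0.47038 + 0.40909) = 0.93780.
True dip = arctan(0.93780) = 43.16°, dipping toward NW (azimuth ≈ 313°).

43.16°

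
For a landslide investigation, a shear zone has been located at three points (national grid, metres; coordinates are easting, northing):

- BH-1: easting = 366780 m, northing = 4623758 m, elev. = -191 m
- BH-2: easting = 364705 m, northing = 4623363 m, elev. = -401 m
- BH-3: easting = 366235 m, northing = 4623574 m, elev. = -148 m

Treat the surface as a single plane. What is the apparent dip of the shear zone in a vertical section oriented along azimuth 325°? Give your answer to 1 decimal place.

50.0°

Let the plane be z = a·easting + b·northing + c.
BH-2−BH-1: −2075a − 395b = −210;  BH-3−BH-1: −545a − 184b = 43.
Solving gives a = 0.33403, b = −1.22309.
Unit vector along 325° is (sin 325°, cos 325°) = (-0.5736, 0.8192).
Slope in that direction = a·(-0.5736) + b·(0.8192) = −1.19349.
Apparent dip = arctan|1.19349| = 50.0° (true dip is 51.7°, so apparent ≤ true as expected).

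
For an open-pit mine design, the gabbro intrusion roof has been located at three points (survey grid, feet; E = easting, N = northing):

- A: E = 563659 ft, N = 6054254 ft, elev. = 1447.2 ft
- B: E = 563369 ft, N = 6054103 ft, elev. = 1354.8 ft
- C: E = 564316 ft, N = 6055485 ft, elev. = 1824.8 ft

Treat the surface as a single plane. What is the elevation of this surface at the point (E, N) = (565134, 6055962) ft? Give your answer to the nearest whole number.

2095 ft

Two edge vectors: A→B = (-290, -151, -92.4), A→C = (657, 1231, 377.6).
Normal n = (A→B) × (A→C) = (56726.8, 48797.2, -257783).
So ∂z/∂E = −n_x/n_z = 0.22005640 and ∂z/∂N = −n_y/n_z = 0.18929565.
Intercept c from A: 1447.2 − 124036.77 − 1146043.93 = −1268633.51.
At (565134, 6055962): z = 124361.4 + 1146367.3 − 1268633.51 = 2095.1 ft.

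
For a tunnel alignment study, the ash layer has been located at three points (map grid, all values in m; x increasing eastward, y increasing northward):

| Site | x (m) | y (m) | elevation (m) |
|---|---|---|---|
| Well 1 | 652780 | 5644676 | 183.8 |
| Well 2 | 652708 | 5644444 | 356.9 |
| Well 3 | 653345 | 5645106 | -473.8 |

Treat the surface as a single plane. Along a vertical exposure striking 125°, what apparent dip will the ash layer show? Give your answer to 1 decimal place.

Let the plane be z = a·x + b·y + c.
Well 2−Well 1: −72a − 232b = 173.1;  Well 3−Well 1: 565a + 430b = −657.6.
Solving gives a = −0.78037, b = −0.50394.
Unit vector along 125° is (sin 125°, cos 125°) = (0.8192, -0.5736).
Slope in that direction = a·(0.8192) + b·(-0.5736) = −0.35019.
Apparent dip = arctan|0.35019| = 19.3° (true dip is 42.9°, so apparent ≤ true as expected).

19.3°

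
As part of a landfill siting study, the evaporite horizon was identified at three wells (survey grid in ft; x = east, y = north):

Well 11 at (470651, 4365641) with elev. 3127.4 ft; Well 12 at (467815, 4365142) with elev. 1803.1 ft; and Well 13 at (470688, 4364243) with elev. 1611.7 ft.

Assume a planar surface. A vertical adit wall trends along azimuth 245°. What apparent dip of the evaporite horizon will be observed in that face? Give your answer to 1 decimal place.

Let the plane be z = a·x + b·y + c.
Well 12−Well 11: −2836a − 499b = −1324.3;  Well 13−Well 11: 37a − 1398b = −1515.7.
Solving gives a = 0.27491, b = 1.09147.
Unit vector along 245° is (sin 245°, cos 245°) = (-0.9063, -0.4226).
Slope in that direction = a·(-0.9063) + b·(-0.4226) = −0.71043.
Apparent dip = arctan|0.71043| = 35.4° (true dip is 48.4°, so apparent ≤ true as expected).

35.4°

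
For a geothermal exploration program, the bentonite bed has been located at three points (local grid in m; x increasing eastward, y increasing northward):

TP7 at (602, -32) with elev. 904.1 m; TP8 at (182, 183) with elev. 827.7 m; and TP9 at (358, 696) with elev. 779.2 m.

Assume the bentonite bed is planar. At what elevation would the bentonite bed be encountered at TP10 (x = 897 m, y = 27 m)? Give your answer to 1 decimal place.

929.7 m

Two edge vectors: TP7→TP8 = (-420, 215, -76.4), TP7→TP9 = (-244, 728, -124.9).
Normal n = (TP7→TP8) × (TP7→TP9) = (28765.7, -33816.4, -253300).
So ∂z/∂x = −n_x/n_z = 0.11356 and ∂z/∂y = −n_y/n_z = −0.13350.
Intercept c from TP7: 904.1 − 68.37 − 4.27 = 831.46.
At (897, 27): z = 101.9 − 3.6 + 831.46 = 929.7 m.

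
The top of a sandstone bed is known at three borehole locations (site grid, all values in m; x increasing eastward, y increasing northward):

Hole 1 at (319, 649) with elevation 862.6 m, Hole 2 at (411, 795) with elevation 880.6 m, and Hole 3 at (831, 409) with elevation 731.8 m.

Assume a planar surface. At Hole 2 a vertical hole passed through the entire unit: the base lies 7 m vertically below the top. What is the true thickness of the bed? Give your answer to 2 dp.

6.76 m

Let the plane be z = a·x + b·y + c.
Hole 2−Hole 1: 92a + 146b = 18;  Hole 3−Hole 1: 512a − 240b = −130.8.
Solving gives a = −0.15260, b = 0.21945.
|∇z| = √(a²+b²) = 0.26729, so dip δ = arctan(0.26729) = 14.96°.
True thickness = vertical thickness × cos δ = 7 × cos 14.96° = 6.76 m.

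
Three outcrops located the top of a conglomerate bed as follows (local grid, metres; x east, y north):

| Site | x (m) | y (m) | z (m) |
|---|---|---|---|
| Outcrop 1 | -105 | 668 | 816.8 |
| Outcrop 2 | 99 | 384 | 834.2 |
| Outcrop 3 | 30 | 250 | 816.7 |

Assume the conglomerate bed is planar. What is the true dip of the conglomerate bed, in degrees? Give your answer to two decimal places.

Let the plane be z = a·x + b·y + c.
Outcrop 2−Outcrop 1: 204a − 284b = 17.4;  Outcrop 3−Outcrop 1: 135a − 418b = −0.1.
Solving gives a = 0.15558, b = 0.05049.
Gradient magnitude |∇z| = √(a² + b²) = √(0.02420 + 0.00255) = 0.16356.
True dip = arctan(0.16356) = 9.29°, dipping toward WSW (azimuth ≈ 252°).

9.29°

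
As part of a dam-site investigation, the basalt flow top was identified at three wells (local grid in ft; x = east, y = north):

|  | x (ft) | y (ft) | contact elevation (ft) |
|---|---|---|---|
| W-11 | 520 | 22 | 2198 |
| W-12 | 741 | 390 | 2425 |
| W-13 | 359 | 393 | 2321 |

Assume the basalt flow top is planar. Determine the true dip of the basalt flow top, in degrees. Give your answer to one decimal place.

27.9°

Two edge vectors: W-11→W-12 = (221, 368, 227), W-11→W-13 = (-161, 371, 123).
Normal n = (W-11→W-12) × (W-11→W-13) = (-38953, -63730, 141239).
So ∂z/∂x = −n_x/n_z = 0.27579 and ∂z/∂y = −n_y/n_z = 0.45122.
Gradient magnitude |∇z| = √(a² + b²) = √(0.07606 + 0.20360) = 0.52883.
True dip = arctan(0.52883) = 27.9°, dipping toward SSW (azimuth ≈ 211°).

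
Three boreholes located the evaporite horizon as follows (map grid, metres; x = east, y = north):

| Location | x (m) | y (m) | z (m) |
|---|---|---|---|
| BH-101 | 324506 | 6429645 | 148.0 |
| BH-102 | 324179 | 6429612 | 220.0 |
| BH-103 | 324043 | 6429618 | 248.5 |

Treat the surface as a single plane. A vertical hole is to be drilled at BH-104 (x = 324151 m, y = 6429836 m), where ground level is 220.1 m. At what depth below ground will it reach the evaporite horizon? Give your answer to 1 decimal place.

Let the plane be z = a·x + b·y + c.
BH-102−BH-101: −327a − 33b = 72;  BH-103−BH-101: −463a − 27b = 100.5.
Solving gives a = −0.212790698, b = −0.073255814.
Then c = 148 − a·324506 − b·6429645 = 540208.74.
At (324151, 6429836): z_contact = −68976.32 − 471022.87 + 540208.74 = 209.55 m.
Depth below ground = 220.1 − 209.55 = 10.6 m.

10.6 m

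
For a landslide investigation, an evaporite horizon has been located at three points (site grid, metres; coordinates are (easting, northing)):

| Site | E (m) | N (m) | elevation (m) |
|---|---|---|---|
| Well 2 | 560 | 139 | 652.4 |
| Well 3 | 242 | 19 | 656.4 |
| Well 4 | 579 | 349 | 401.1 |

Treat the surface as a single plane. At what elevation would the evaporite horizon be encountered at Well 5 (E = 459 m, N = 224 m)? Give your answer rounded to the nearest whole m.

501 m

Two edge vectors: Well 2→Well 3 = (-318, -120, 4), Well 2→Well 4 = (19, 210, -251.3).
Normal n = (Well 2→Well 3) × (Well 2→Well 4) = (29316, -79837.4, -64500).
So ∂z/∂E = −n_x/n_z = 0.45451 and ∂z/∂N = −n_y/n_z = −1.23779.
Intercept c from Well 2: 652.4 − 254.53 + 172.05 = 569.93.
At (459, 224): z = 208.6 − 277.3 + 569.93 = 501.3 m.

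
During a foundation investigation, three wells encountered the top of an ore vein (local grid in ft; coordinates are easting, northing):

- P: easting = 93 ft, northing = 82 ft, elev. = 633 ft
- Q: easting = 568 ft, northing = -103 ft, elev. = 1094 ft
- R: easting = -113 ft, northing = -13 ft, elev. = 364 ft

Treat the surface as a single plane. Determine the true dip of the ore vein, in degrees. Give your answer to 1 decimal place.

Two edge vectors: P→Q = (475, -185, 461), P→R = (-206, -95, -269).
Normal n = (P→Q) × (P→R) = (93560, 32809, -83235).
So ∂z/∂easting = −n_x/n_z = 1.12405 and ∂z/∂northing = −n_y/n_z = 0.39417.
Gradient magnitude |∇z| = √(a² + b²) = √(1.26348 + 0.15537) = 1.19116.
True dip = arctan(1.19116) = 50.0°, dipping toward WSW (azimuth ≈ 251°).

50.0°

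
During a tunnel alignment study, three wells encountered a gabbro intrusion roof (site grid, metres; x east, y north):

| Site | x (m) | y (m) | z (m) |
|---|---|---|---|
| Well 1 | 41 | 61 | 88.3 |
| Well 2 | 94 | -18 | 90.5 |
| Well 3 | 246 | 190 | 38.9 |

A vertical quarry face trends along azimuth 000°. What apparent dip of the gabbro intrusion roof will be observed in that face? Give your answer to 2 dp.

Two edge vectors: Well 1→Well 2 = (53, -79, 2.2), Well 1→Well 3 = (205, 129, -49.4).
Normal n = (Well 1→Well 2) × (Well 1→Well 3) = (3618.8, 3069.2, 23032).
So ∂z/∂x = −n_x/n_z = −0.15712 and ∂z/∂y = −n_y/n_z = −0.13326.
Unit vector along 000° is (sin 0°, cos 0°) = (0.0000, 1.0000).
Slope in that direction = a·(0.0000) + b·(1.0000) = −0.13326.
Apparent dip = arctan|0.13326| = 7.59° (true dip is 11.6°, so apparent ≤ true as expected).

7.59°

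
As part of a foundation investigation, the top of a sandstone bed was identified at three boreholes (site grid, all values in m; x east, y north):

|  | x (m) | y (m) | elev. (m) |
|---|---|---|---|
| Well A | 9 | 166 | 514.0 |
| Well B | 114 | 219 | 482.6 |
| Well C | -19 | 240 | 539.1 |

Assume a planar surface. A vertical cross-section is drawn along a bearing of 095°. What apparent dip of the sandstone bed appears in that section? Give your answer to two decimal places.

22.29°

Two edge vectors: Well A→Well B = (105, 53, -31.4), Well A→Well C = (-28, 74, 25.1).
Normal n = (Well A→Well B) × (Well A→Well C) = (3653.9, -1756.3, 9254).
So ∂z/∂x = −n_x/n_z = −0.39485 and ∂z/∂y = −n_y/n_z = 0.18979.
Unit vector along 095° is (sin 95°, cos 95°) = (0.9962, -0.0872).
Slope in that direction = a·(0.9962) + b·(-0.0872) = −0.40988.
Apparent dip = arctan|0.40988| = 22.29° (true dip is 23.7°, so apparent ≤ true as expected).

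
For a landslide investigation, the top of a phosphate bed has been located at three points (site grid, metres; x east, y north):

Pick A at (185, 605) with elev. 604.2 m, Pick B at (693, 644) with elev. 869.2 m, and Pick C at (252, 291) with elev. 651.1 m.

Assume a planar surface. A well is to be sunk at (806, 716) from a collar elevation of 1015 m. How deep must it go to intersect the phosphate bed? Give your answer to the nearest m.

Let the plane be z = a·x + b·y + c.
Pick B−Pick A: 508a + 39b = 265;  Pick C−Pick A: 67a − 314b = 46.9.
Solving gives a = 0.52453, b = −0.03744.
Then c = 604.2 − a·185 − b·605 = 529.81.
At (806, 716): z_contact = 422.8 − 26.8 + 529.81 = 925.8 m.
Depth below ground = 1015 − 925.8 = 89 m.

89 m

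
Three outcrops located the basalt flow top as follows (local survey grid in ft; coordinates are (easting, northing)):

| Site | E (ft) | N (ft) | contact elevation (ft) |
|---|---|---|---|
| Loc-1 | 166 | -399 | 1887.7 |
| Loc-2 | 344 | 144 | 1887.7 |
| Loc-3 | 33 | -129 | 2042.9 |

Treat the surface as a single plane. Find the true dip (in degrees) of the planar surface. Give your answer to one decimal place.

36.4°

Two edge vectors: Loc-1→Loc-2 = (178, 543, 0), Loc-1→Loc-3 = (-133, 270, 155.2).
Normal n = (Loc-1→Loc-2) × (Loc-1→Loc-3) = (84273.6, -27625.6, 120279).
So ∂z/∂E = −n_x/n_z = −0.70065 and ∂z/∂N = −n_y/n_z = 0.22968.
Gradient magnitude |∇z| = √(a² + b²) = √(0.49091 + 0.05275) = 0.73734.
True dip = arctan(0.73734) = 36.4°, dipping toward ESE (azimuth ≈ 108°).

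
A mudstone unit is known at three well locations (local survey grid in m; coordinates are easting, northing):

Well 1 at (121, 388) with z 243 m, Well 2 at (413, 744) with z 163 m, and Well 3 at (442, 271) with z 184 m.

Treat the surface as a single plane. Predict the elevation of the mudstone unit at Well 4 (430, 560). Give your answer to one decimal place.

Let the plane be z = a·easting + b·northing + c.
Well 2−Well 1: 292a + 356b = −80;  Well 3−Well 1: 321a − 117b = −59.
Solving gives a = −0.20455, b = −0.05694.
Then c = 243 − a·121 − b·388 = 289.84.
At (430, 560): z = −88.0 − 31.9 + 289.84 = 170.0 m.

170.0 m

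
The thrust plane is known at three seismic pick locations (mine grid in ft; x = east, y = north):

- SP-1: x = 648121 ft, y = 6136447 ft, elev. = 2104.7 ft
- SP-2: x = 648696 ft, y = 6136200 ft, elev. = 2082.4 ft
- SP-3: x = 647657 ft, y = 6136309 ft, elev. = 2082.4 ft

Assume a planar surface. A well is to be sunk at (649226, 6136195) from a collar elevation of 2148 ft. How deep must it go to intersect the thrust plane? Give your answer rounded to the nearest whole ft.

Two edge vectors: SP-1→SP-2 = (575, -247, -22.3), SP-1→SP-3 = (-464, -138, -22.3).
Normal n = (SP-1→SP-2) × (SP-1→SP-3) = (2430.7, 23169.7, -193958).
So ∂z/∂x = −n_x/n_z = 0.01253209 and ∂z/∂y = −n_y/n_z = 0.11945731.
Intercept c from SP-1: 2104.7 − 8122.31 − 733043.42 = −739061.04.
At (649226, 6136195): z_contact = 8136.2 + 733013.3 − 739061.04 = 2088.4 ft.
Depth below ground = 2148 − 2088.4 = 60 ft.

60 ft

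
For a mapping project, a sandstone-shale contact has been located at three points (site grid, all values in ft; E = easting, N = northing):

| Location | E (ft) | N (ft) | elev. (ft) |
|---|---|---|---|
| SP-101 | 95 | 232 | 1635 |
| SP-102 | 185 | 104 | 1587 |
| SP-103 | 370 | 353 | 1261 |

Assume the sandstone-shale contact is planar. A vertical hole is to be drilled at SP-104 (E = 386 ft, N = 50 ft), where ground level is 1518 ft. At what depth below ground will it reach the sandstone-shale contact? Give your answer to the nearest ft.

141 ft

Let the plane be z = a·E + b·N + c.
SP-102−SP-101: 90a − 128b = −48;  SP-103−SP-101: 275a + 121b = −374.
Solving gives a = −1.16468, b = −0.44391.
Then c = 1635 − a·95 − b·232 = 1848.63.
At (386, 50): z_contact = −449.6 − 22.2 + 1848.63 = 1376.9 ft.
Depth below ground = 1518 − 1376.9 = 141 ft.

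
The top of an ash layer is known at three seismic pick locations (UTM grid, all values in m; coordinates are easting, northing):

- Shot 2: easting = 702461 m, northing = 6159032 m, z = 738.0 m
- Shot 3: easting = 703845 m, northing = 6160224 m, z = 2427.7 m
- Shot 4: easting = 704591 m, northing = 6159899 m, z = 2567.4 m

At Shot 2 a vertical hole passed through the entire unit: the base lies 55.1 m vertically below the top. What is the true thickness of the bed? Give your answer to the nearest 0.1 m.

Let the plane be z = a·easting + b·northing + c.
Shot 3−Shot 2: 1384a + 1192b = 1689.7;  Shot 4−Shot 2: 2130a + 867b = 1829.4.
Solving gives a = 0.53447, b = 0.79697.
|∇z| = √(a²+b²) = 0.95960, so dip δ = arctan(0.95960) = 43.82°.
True thickness = vertical thickness × cos δ = 55.1 × cos 43.82° = 39.8 m.

39.8 m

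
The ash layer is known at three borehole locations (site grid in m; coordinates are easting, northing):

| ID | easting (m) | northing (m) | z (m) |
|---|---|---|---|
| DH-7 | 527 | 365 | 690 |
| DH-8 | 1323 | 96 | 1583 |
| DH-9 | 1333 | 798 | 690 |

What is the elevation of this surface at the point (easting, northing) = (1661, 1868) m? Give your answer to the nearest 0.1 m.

-455.7 m

Two edge vectors: DH-7→DH-8 = (796, -269, 893), DH-7→DH-9 = (806, 433, 0).
Normal n = (DH-7→DH-8) × (DH-7→DH-9) = (-386669, 719758, 561482).
So ∂z/∂easting = −n_x/n_z = 0.688658 and ∂z/∂northing = −n_y/n_z = −1.281890.
Intercept c from DH-7: 690 − 362.92 + 467.89 = 794.97.
At (1661, 1868): z = 1143.9 − 2394.6 + 794.97 = -455.7 m.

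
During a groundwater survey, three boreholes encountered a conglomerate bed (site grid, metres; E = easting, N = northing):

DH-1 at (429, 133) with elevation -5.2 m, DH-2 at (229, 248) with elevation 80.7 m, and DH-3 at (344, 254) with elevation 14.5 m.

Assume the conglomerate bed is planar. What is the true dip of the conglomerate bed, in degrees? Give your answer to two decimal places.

Let the plane be z = a·E + b·N + c.
DH-2−DH-1: −200a + 115b = 85.9;  DH-3−DH-1: −85a + 121b = 19.7.
Solving gives a = −0.56349, b = −0.23303.
Gradient magnitude |∇z| = √(a² + b²) = √(0.31753 + 0.05430) = 0.60978.
True dip = arctan(0.60978) = 31.37°, dipping toward ENE (azimuth ≈ 068°).

31.37°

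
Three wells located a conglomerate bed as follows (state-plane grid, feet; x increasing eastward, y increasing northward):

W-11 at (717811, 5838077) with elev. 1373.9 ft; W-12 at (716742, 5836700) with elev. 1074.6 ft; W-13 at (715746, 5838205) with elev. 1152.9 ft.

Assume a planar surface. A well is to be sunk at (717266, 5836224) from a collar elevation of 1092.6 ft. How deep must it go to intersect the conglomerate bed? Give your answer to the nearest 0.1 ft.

18.7 ft

Two edge vectors: W-11→W-12 = (-1069, -1377, -299.3), W-11→W-13 = (-2065, 128, -221).
Normal n = (W-11→W-12) × (W-11→W-13) = (342627.4, 381805.5, -2980337).
So ∂z/∂x = −n_x/n_z = 0.114962637 and ∂z/∂y = −n_y/n_z = 0.128108164.
Intercept c from W-11: 1373.9 − 82521.45 − 747905.32 = −829052.87.
At (717266, 5836224): z_contact = 82458.79 + 747667.94 − 829052.87 = 1073.86 ft.
Depth below ground = 1092.6 − 1073.86 = 18.7 ft.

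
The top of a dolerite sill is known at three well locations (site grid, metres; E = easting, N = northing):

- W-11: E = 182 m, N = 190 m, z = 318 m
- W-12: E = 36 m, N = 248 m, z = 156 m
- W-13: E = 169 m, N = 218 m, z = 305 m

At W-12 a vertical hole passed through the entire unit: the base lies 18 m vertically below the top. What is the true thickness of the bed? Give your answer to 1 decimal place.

11.9 m

Let the plane be z = a·E + b·N + c.
W-12−W-11: −146a + 58b = −162;  W-13−W-11: −13a + 28b = −13.
Solving gives a = 1.13437, b = 0.06239.
|∇z| = √(a²+b²) = 1.13609, so dip δ = arctan(1.13609) = 48.65°.
True thickness = vertical thickness × cos δ = 18 × cos 48.65° = 11.9 m.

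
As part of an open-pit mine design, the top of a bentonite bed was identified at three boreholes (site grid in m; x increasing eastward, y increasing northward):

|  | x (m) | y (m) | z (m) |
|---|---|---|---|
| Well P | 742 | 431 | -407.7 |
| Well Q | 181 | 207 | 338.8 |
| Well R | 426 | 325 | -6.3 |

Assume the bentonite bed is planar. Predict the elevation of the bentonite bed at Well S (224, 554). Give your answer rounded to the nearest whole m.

Let the plane be z = a·x + b·y + c.
Well Q−Well P: −561a − 224b = 746.5;  Well R−Well P: −316a − 106b = 401.4.
Solving gives a = −0.95287, b = −0.94616.
Then c = -407.7 − a·742 − b·431 = 707.12.
At (224, 554): z = −213.4 − 524.2 + 707.12 = -30.5 m.

-30 m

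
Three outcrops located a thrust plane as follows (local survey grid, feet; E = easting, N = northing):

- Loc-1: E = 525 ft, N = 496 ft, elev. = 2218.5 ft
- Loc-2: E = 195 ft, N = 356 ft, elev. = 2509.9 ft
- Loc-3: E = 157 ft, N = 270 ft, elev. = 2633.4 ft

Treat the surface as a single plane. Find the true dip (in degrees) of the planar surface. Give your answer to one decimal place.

Let the plane be z = a·E + b·N + c.
Loc-2−Loc-1: −330a − 140b = 291.4;  Loc-3−Loc-1: −368a − 226b = 414.9.
Solving gives a = −0.33696, b = −1.28716.
Gradient magnitude |∇z| = √(a² + b²) = √(0.11355 + 1.65677) = 1.33053.
True dip = arctan(1.33053) = 53.1°, dipping toward NNE (azimuth ≈ 015°).

53.1°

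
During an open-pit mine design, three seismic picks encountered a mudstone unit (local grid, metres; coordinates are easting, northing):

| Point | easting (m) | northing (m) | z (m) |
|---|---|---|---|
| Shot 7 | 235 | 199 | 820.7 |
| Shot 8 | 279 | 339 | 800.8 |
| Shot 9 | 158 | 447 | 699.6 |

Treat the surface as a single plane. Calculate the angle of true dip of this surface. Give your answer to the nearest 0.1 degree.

32.5°

Two edge vectors: Shot 7→Shot 8 = (44, 140, -19.9), Shot 7→Shot 9 = (-77, 248, -121.1).
Normal n = (Shot 7→Shot 8) × (Shot 7→Shot 9) = (-12018.8, 6860.7, 21692).
So ∂z/∂easting = −n_x/n_z = 0.55407 and ∂z/∂northing = −n_y/n_z = −0.31628.
Gradient magnitude |∇z| = √(a² + b²) = √(0.30699 + 0.10003) = 0.63798.
True dip = arctan(0.63798) = 32.5°, dipping toward WNW (azimuth ≈ 300°).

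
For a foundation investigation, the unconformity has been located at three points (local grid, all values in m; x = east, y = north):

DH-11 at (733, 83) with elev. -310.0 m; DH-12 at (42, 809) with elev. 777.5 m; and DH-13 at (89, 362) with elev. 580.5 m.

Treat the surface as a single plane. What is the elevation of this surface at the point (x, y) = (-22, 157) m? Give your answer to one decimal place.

Two edge vectors: DH-11→DH-12 = (-691, 726, 1087.5), DH-11→DH-13 = (-644, 279, 890.5).
Normal n = (DH-11→DH-12) × (DH-11→DH-13) = (343090.5, -85014.5, 274755).
So ∂z/∂x = −n_x/n_z = −1.24871 and ∂z/∂y = −n_y/n_z = 0.30942.
Intercept c from DH-11: -310 + 915.31 − 25.68 = 579.63.
At (-22, 157): z = 27.5 + 48.6 + 579.63 = 655.7 m.

655.7 m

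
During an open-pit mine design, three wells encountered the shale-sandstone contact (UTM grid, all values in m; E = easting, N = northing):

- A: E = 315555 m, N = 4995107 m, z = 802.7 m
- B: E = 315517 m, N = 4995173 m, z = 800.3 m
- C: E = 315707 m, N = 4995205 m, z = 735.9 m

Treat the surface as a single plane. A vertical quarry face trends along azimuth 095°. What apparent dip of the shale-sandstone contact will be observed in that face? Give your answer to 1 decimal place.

Let the plane be z = a·E + b·N + c.
B−A: −38a + 66b = −2.4;  C−A: 152a + 98b = −66.8.
Solving gives a = −0.30340, b = −0.21105.
Unit vector along 095° is (sin 95°, cos 95°) = (0.9962, -0.0872).
Slope in that direction = a·(0.9962) + b·(-0.0872) = −0.28385.
Apparent dip = arctan|0.28385| = 15.8° (true dip is 20.3°, so apparent ≤ true as expected).

15.8°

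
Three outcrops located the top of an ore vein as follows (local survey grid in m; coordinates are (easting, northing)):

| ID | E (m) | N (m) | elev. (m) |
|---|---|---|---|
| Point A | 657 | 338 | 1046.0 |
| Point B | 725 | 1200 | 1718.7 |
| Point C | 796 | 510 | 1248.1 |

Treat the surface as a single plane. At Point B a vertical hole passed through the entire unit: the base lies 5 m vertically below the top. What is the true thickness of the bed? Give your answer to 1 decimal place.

3.7 m

Let the plane be z = a·E + b·N + c.
Point B−Point A: 68a + 862b = 672.7;  Point C−Point A: 139a + 172b = 202.1.
Solving gives a = 0.54111, b = 0.73771.
|∇z| = √(a²+b²) = 0.91488, so dip δ = arctan(0.91488) = 42.45°.
True thickness = vertical thickness × cos δ = 5 × cos 42.45° = 3.7 m.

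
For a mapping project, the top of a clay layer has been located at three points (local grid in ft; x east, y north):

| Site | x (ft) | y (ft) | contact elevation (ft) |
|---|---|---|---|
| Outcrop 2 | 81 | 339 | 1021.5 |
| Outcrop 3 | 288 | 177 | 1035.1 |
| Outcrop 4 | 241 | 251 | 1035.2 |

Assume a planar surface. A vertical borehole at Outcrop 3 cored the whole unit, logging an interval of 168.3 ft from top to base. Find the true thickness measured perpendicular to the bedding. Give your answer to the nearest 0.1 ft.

Two edge vectors: Outcrop 2→Outcrop 3 = (207, -162, 13.6), Outcrop 2→Outcrop 4 = (160, -88, 13.7).
Normal n = (Outcrop 2→Outcrop 3) × (Outcrop 2→Outcrop 4) = (-1022.6, -659.9, 7704).
So ∂z/∂x = −n_x/n_z = 0.13274 and ∂z/∂y = −n_y/n_z = 0.08566.
|∇z| = √(a²+b²) = 0.15797, so dip δ = arctan(0.15797) = 8.98°.
True thickness = vertical thickness × cos δ = 168.3 × cos 8.98° = 166.2 ft.

166.2 ft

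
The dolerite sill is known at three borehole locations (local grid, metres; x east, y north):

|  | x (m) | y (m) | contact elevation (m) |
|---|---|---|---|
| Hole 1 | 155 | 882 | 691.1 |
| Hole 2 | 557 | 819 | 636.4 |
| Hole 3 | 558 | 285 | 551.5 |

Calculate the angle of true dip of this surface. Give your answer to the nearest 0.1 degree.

Let the plane be z = a·x + b·y + c.
Hole 2−Hole 1: 402a − 63b = −54.7;  Hole 3−Hole 1: 403a − 597b = −139.6.
Solving gives a = −0.11119, b = 0.15878.
Gradient magnitude |∇z| = √(a² + b²) = √(0.01236 + 0.02521) = 0.19384.
True dip = arctan(0.19384) = 11.0°, dipping toward SE (azimuth ≈ 145°).

11.0°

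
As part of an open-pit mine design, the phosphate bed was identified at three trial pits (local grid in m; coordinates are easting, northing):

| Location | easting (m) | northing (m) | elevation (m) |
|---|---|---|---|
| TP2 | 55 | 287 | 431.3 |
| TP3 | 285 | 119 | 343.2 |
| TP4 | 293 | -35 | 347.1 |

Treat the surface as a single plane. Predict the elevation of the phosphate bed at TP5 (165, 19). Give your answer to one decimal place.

398.0 m

Let the plane be z = a·easting + b·northing + c.
TP3−TP2: 230a − 168b = −88.1;  TP4−TP2: 238a − 322b = −84.2.
Solving gives a = −0.41738, b = −0.04701.
Then c = 431.3 − a·55 − b·287 = 467.75.
At (165, 19): z = −68.9 − 0.9 + 467.75 = 398.0 m.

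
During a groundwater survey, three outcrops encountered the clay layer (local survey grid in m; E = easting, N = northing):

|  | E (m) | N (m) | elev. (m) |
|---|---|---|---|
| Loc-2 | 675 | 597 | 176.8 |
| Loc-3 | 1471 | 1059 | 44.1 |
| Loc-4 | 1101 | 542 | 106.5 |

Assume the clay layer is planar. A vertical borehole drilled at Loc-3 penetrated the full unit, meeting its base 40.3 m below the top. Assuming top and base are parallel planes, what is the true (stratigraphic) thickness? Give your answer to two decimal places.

Let the plane be z = a·E + b·N + c.
Loc-3−Loc-2: 796a + 462b = −132.7;  Loc-4−Loc-2: 426a − 55b = −70.3.
Solving gives a = −0.16533, b = −0.00237.
|∇z| = √(a²+b²) = 0.16535, so dip δ = arctan(0.16535) = 9.39°.
True thickness = vertical thickness × cos δ = 40.3 × cos 9.39° = 39.76 m.

39.76 m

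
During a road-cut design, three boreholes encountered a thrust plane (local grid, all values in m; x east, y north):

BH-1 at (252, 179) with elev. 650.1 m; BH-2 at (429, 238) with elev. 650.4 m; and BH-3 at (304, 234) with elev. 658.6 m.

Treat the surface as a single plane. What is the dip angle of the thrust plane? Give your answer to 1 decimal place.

13.2°

Two edge vectors: BH-1→BH-2 = (177, 59, 0.3), BH-1→BH-3 = (52, 55, 8.5).
Normal n = (BH-1→BH-2) × (BH-1→BH-3) = (485, -1488.9, 6667).
So ∂z/∂x = −n_x/n_z = −0.07275 and ∂z/∂y = −n_y/n_z = 0.22332.
Gradient magnitude |∇z| = √(a² + b²) = √(0.00529 + 0.04987) = 0.23487.
True dip = arctan(0.23487) = 13.2°, dipping toward SSE (azimuth ≈ 162°).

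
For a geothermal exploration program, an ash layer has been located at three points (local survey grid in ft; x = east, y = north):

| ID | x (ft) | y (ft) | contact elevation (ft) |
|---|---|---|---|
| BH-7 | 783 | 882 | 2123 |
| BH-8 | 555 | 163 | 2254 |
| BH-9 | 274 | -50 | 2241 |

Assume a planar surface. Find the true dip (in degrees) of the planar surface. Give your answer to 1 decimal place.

19.5°

Two edge vectors: BH-7→BH-8 = (-228, -719, 131), BH-7→BH-9 = (-509, -932, 118).
Normal n = (BH-7→BH-8) × (BH-7→BH-9) = (37250, -39775, -153475).
So ∂z/∂x = −n_x/n_z = 0.24271 and ∂z/∂y = −n_y/n_z = −0.25916.
Gradient magnitude |∇z| = √(a² + b²) = √(0.05891 + 0.06717) = 0.35507.
True dip = arctan(0.35507) = 19.5°, dipping toward NW (azimuth ≈ 317°).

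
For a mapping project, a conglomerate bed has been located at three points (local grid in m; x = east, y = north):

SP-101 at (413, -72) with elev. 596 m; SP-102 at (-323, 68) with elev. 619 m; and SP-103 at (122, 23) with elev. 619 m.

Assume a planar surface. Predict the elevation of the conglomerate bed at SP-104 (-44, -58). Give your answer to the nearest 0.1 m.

Two edge vectors: SP-101→SP-102 = (-736, 140, 23), SP-101→SP-103 = (-291, 95, 23).
Normal n = (SP-101→SP-102) × (SP-101→SP-103) = (1035, 10235, -29180).
So ∂z/∂x = −n_x/n_z = 0.03547 and ∂z/∂y = −n_y/n_z = 0.35075.
Intercept c from SP-101: 596 − 14.65 + 25.25 = 606.61.
At (-44, -58): z = −1.6 − 20.3 + 606.61 = 584.7 m.

584.7 m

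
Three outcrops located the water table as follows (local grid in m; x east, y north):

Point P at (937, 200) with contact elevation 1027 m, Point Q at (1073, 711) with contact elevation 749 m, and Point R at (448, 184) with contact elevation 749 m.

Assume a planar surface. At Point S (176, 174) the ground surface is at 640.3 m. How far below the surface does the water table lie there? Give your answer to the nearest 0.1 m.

Let the plane be z = a·x + b·y + c.
Point Q−Point P: 136a + 511b = −278;  Point R−Point P: −489a − 16b = −278.
Solving gives a = 0.591458, b = −0.701445.
Then c = 1027 − a·937 − b·200 = 613.09.
At (176, 174): z_contact = 104.10 − 122.05 + 613.09 = 595.14 m.
Depth below ground = 640.3 − 595.14 = 45.2 m.

45.2 m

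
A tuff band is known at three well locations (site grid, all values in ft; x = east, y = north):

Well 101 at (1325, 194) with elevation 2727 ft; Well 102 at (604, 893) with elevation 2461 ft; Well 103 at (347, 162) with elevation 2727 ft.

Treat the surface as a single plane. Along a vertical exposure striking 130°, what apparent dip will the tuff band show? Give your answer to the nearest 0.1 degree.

Two edge vectors: Well 101→Well 102 = (-721, 699, -266), Well 101→Well 103 = (-978, -32, 0).
Normal n = (Well 101→Well 102) × (Well 101→Well 103) = (-8512, 260148, 706694).
So ∂z/∂x = −n_x/n_z = 0.01204 and ∂z/∂y = −n_y/n_z = −0.36812.
Unit vector along 130° is (sin 130°, cos 130°) = (0.7660, -0.6428).
Slope in that direction = a·(0.7660) + b·(-0.6428) = 0.24585.
Apparent dip = arctan|0.24585| = 13.8° (true dip is 20.2°, so apparent ≤ true as expected).

13.8°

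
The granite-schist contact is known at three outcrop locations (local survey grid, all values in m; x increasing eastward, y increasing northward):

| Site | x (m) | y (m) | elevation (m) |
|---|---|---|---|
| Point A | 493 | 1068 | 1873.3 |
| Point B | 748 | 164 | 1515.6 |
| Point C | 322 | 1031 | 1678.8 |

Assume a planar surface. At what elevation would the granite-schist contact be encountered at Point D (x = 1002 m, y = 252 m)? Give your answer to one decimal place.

Two edge vectors: Point A→Point B = (255, -904, -357.7), Point A→Point C = (-171, -37, -194.5).
Normal n = (Point A→Point B) × (Point A→Point C) = (162593.1, 110764.2, -164019).
So ∂z/∂x = −n_x/n_z = 0.991306 and ∂z/∂y = −n_y/n_z = 0.675313.
Intercept c from Point A: 1873.3 − 488.71 − 721.23 = 663.35.
At (1002, 252): z = 993.3 + 170.2 + 663.35 = 1826.8 m.

1826.8 m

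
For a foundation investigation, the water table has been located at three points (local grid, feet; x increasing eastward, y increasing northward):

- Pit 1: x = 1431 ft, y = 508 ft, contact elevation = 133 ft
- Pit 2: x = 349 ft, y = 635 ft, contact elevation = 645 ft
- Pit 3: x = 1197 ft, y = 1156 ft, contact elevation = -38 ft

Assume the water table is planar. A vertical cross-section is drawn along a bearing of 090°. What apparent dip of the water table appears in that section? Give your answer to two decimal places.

27.77°

Let the plane be z = a·x + b·y + c.
Pit 2−Pit 1: −1082a + 127b = 512;  Pit 3−Pit 1: −234a + 648b = −171.
Solving gives a = −0.52649, b = −0.45401.
Unit vector along 090° is (sin 90°, cos 90°) = (1.0000, 0.0000).
Slope in that direction = a·(1.0000) + b·(0.0000) = −0.52649.
Apparent dip = arctan|0.52649| = 27.77° (true dip is 34.8°, so apparent ≤ true as expected).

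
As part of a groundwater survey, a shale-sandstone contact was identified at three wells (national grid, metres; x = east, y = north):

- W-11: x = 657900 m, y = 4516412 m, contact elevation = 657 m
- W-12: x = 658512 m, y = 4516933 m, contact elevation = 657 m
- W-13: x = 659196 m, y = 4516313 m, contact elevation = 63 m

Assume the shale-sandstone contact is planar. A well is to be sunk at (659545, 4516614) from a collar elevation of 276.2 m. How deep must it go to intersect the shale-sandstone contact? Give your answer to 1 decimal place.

Let the plane be z = a·x + b·y + c.
W-12−W-11: 612a + 521b = 0;  W-13−W-11: 1296a − 99b = −594.
Solving gives a = −0.420592984, b = 0.494055482.
Then c = 657 − a·657900 − b·4516412 = −1953992.98.
At (659545, 4516614): z_contact = −277400.00 + 2231457.91 − 1953992.98 = 64.92 m.
Depth below ground = 276.2 − 64.92 = 211.3 m.

211.3 m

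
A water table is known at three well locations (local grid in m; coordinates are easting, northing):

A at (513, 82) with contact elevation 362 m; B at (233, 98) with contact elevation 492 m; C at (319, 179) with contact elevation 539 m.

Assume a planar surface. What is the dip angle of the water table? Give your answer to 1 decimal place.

Two edge vectors: A→B = (-280, 16, 130), A→C = (-194, 97, 177).
Normal n = (A→B) × (A→C) = (-9778, 24340, -24056).
So ∂z/∂easting = −n_x/n_z = −0.40647 and ∂z/∂northing = −n_y/n_z = 1.01181.
Gradient magnitude |∇z| = √(a² + b²) = √(0.16522 + 1.02375) = 1.09040.
True dip = arctan(1.09040) = 47.5°, dipping toward SSE (azimuth ≈ 158°).

47.5°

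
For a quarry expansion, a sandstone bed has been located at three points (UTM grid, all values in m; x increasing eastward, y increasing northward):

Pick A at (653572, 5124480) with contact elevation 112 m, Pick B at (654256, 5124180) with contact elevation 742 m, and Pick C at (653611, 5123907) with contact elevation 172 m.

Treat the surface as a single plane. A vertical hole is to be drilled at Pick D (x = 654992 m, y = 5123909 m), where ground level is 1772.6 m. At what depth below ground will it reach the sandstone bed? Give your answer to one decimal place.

Let the plane be z = a·x + b·y + c.
Pick B−Pick A: 684a − 300b = 630;  Pick C−Pick A: 39a − 573b = 60.
Solving gives a = 0.902054535, b = −0.043315660.
Then c = 112 − a·653572 − b·5124480 = −367475.35.
At (654992, 5123909): z_contact = 590838.50 − 221945.50 − 367475.35 = 1417.65 m.
Depth below ground = 1772.6 − 1417.65 = 354.9 m.

354.9 m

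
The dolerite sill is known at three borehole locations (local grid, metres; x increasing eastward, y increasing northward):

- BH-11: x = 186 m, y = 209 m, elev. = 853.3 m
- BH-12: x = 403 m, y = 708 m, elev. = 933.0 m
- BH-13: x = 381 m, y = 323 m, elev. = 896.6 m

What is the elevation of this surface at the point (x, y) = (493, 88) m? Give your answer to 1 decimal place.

Let the plane be z = a·x + b·y + c.
BH-12−BH-11: 217a + 499b = 79.7;  BH-13−BH-11: 195a + 114b = 43.3.
Solving gives a = 0.17254, b = 0.08469.
Then c = 853.3 − a·186 − b·209 = 803.51.
At (493, 88): z = 85.1 + 7.5 + 803.51 = 896.0 m.

896.0 m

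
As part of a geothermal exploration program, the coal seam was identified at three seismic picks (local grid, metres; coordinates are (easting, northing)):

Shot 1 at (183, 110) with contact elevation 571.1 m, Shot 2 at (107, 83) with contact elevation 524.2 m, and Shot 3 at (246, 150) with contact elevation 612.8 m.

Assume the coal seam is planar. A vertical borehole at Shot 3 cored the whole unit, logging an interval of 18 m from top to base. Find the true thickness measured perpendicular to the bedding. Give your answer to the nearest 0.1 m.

15.6 m

Let the plane be z = a·E + b·N + c.
Shot 2−Shot 1: −76a − 27b = −46.9;  Shot 3−Shot 1: 63a + 40b = 41.7.
Solving gives a = 0.56019, b = 0.16019.
|∇z| = √(a²+b²) = 0.58265, so dip δ = arctan(0.58265) = 30.23°.
True thickness = vertical thickness × cos δ = 18 × cos 30.23° = 15.6 m.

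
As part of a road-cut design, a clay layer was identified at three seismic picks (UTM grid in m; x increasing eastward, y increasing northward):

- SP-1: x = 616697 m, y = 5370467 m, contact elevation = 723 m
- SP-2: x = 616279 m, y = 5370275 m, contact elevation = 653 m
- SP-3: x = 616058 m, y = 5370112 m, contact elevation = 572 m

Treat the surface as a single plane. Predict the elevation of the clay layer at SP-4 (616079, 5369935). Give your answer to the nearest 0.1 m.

442.0 m

Let the plane be z = a·x + b·y + c.
SP-2−SP-1: −418a − 192b = −70;  SP-3−SP-1: −639a − 355b = −151.
Solving gives a = −0.161154774, b = 0.715430706.
Then c = 723 − a·616697 − b·5370467 = −3742090.33.
At (616079, 5369935): z = −99284.1 + 3841816.4 − 3742090.33 = 442.0 m.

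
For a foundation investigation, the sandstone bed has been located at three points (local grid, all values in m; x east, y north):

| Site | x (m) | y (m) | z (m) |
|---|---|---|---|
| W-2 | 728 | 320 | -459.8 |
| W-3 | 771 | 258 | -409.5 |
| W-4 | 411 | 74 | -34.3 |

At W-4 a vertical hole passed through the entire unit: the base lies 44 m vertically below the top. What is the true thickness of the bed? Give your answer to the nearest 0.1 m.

27.8 m

Two edge vectors: W-2→W-3 = (43, -62, 50.3), W-2→W-4 = (-317, -246, 425.5).
Normal n = (W-2→W-3) × (W-2→W-4) = (-14007.2, -34241.6, -30232).
So ∂z/∂x = −n_x/n_z = −0.46332 and ∂z/∂y = −n_y/n_z = −1.13263.
|∇z| = √(a²+b²) = 1.22373, so dip δ = arctan(1.22373) = 50.75°.
True thickness = vertical thickness × cos δ = 44 × cos 50.75° = 27.8 m.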